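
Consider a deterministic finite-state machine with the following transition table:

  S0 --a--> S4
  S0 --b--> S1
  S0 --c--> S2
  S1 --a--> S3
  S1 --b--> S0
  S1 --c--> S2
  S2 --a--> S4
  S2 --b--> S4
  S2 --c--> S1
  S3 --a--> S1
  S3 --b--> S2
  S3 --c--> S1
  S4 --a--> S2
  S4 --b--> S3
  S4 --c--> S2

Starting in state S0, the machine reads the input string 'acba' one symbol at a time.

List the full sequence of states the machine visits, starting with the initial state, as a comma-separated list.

Answer: S0, S4, S2, S4, S2

Derivation:
Start: S0
  read 'a': S0 --a--> S4
  read 'c': S4 --c--> S2
  read 'b': S2 --b--> S4
  read 'a': S4 --a--> S2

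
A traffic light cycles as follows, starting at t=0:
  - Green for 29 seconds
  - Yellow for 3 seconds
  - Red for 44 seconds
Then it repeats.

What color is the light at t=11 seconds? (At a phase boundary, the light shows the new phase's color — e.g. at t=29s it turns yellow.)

Cycle length = 29 + 3 + 44 = 76s
t = 11, phase_t = 11 mod 76 = 11
11 < 29 (green end) → GREEN

Answer: green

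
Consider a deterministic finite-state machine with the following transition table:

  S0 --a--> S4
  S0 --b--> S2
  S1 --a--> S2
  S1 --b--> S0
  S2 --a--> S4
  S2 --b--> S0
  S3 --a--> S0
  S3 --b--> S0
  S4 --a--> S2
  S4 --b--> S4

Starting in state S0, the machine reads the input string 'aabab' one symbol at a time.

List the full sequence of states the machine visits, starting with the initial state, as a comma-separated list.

Answer: S0, S4, S2, S0, S4, S4

Derivation:
Start: S0
  read 'a': S0 --a--> S4
  read 'a': S4 --a--> S2
  read 'b': S2 --b--> S0
  read 'a': S0 --a--> S4
  read 'b': S4 --b--> S4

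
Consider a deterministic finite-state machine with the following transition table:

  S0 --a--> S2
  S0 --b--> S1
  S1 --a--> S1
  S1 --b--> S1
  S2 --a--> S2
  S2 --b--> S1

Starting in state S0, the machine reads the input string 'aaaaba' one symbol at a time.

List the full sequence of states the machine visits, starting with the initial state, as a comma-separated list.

Start: S0
  read 'a': S0 --a--> S2
  read 'a': S2 --a--> S2
  read 'a': S2 --a--> S2
  read 'a': S2 --a--> S2
  read 'b': S2 --b--> S1
  read 'a': S1 --a--> S1

Answer: S0, S2, S2, S2, S2, S1, S1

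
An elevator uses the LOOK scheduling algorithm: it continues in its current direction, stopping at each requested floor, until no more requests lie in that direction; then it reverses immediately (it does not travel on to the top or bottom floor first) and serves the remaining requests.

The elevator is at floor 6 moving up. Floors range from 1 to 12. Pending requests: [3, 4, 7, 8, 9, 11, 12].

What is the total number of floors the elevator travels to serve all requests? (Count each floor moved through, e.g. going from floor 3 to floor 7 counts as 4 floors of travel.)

Start at floor 6 moving up, LOOK stop order: [7, 8, 9, 11, 12, 4, 3]
  6 → 7: |7-6| = 1, total = 1
  7 → 8: |8-7| = 1, total = 2
  8 → 9: |9-8| = 1, total = 3
  9 → 11: |11-9| = 2, total = 5
  11 → 12: |12-11| = 1, total = 6
  12 → 4: |4-12| = 8, total = 14
  4 → 3: |3-4| = 1, total = 15

Answer: 15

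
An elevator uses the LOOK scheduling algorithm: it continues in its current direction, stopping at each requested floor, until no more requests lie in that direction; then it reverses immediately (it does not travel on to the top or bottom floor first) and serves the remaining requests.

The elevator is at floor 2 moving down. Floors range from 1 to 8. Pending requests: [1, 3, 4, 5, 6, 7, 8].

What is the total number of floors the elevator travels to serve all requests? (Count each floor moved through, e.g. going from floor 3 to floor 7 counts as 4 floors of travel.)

Answer: 8

Derivation:
Start at floor 2 moving down, LOOK stop order: [1, 3, 4, 5, 6, 7, 8]
  2 → 1: |1-2| = 1, total = 1
  1 → 3: |3-1| = 2, total = 3
  3 → 4: |4-3| = 1, total = 4
  4 → 5: |5-4| = 1, total = 5
  5 → 6: |6-5| = 1, total = 6
  6 → 7: |7-6| = 1, total = 7
  7 → 8: |8-7| = 1, total = 8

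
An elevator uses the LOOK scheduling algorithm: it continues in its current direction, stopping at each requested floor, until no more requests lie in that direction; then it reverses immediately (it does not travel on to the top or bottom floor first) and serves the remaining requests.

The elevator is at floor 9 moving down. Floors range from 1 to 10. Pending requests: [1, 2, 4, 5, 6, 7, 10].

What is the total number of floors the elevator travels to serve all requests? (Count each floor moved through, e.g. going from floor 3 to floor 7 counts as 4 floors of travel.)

Start at floor 9 moving down, LOOK stop order: [7, 6, 5, 4, 2, 1, 10]
  9 → 7: |7-9| = 2, total = 2
  7 → 6: |6-7| = 1, total = 3
  6 → 5: |5-6| = 1, total = 4
  5 → 4: |4-5| = 1, total = 5
  4 → 2: |2-4| = 2, total = 7
  2 → 1: |1-2| = 1, total = 8
  1 → 10: |10-1| = 9, total = 17

Answer: 17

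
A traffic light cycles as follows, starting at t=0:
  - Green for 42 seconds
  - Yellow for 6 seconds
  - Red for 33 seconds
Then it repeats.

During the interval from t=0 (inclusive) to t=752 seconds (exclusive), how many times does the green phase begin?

Answer: 10

Derivation:
Cycle = 42+6+33 = 81s
green phase starts at t = k*81 + 0 for k=0,1,2,...
Need k*81+0 < 752 → k < 9.284
k ∈ {0, ..., 9} → 10 starts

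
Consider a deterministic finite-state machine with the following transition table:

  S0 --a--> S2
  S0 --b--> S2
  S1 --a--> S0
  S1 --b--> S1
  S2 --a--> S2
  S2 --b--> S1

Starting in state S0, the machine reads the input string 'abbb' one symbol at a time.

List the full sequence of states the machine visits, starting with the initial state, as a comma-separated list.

Start: S0
  read 'a': S0 --a--> S2
  read 'b': S2 --b--> S1
  read 'b': S1 --b--> S1
  read 'b': S1 --b--> S1

Answer: S0, S2, S1, S1, S1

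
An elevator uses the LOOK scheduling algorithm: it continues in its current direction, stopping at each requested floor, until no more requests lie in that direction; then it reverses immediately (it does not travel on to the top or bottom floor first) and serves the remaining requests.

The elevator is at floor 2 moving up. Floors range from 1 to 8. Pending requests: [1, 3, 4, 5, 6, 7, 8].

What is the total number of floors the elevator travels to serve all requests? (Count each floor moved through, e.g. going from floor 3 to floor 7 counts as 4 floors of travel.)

Start at floor 2 moving up, LOOK stop order: [3, 4, 5, 6, 7, 8, 1]
  2 → 3: |3-2| = 1, total = 1
  3 → 4: |4-3| = 1, total = 2
  4 → 5: |5-4| = 1, total = 3
  5 → 6: |6-5| = 1, total = 4
  6 → 7: |7-6| = 1, total = 5
  7 → 8: |8-7| = 1, total = 6
  8 → 1: |1-8| = 7, total = 13

Answer: 13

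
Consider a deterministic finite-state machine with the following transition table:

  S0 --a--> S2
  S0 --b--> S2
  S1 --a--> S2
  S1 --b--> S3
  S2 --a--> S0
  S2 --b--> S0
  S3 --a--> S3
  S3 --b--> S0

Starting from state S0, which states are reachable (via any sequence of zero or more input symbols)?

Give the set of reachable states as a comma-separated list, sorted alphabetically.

Answer: S0, S2

Derivation:
BFS from S0:
  visit S0: S0--a-->S2 (new), S0--b-->S2 (seen)
  visit S2: S2--a-->S0 (seen), S2--b-->S0 (seen)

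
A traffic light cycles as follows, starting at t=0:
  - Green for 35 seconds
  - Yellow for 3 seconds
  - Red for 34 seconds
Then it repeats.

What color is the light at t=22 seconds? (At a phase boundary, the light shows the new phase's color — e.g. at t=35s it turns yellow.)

Answer: green

Derivation:
Cycle length = 35 + 3 + 34 = 72s
t = 22, phase_t = 22 mod 72 = 22
22 < 35 (green end) → GREEN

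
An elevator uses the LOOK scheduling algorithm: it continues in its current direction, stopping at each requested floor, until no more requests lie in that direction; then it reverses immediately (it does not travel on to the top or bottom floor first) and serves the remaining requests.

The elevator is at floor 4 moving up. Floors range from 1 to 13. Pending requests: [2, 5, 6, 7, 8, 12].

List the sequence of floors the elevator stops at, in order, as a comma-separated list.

Answer: 5, 6, 7, 8, 12, 2

Derivation:
Current: 4, moving UP
Serve above first (ascending): [5, 6, 7, 8, 12]
Then reverse, serve below (descending): [2]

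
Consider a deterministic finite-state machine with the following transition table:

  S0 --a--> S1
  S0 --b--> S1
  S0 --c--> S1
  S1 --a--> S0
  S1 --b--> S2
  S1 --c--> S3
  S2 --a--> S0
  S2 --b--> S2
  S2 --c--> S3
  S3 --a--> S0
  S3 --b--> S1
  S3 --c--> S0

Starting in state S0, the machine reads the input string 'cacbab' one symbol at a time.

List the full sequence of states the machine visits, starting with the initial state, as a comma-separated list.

Answer: S0, S1, S0, S1, S2, S0, S1

Derivation:
Start: S0
  read 'c': S0 --c--> S1
  read 'a': S1 --a--> S0
  read 'c': S0 --c--> S1
  read 'b': S1 --b--> S2
  read 'a': S2 --a--> S0
  read 'b': S0 --b--> S1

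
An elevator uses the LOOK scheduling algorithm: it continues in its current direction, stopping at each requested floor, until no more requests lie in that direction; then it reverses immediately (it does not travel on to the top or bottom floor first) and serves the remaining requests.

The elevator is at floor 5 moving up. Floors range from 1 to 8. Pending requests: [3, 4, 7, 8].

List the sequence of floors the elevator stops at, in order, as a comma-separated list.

Current: 5, moving UP
Serve above first (ascending): [7, 8]
Then reverse, serve below (descending): [4, 3]

Answer: 7, 8, 4, 3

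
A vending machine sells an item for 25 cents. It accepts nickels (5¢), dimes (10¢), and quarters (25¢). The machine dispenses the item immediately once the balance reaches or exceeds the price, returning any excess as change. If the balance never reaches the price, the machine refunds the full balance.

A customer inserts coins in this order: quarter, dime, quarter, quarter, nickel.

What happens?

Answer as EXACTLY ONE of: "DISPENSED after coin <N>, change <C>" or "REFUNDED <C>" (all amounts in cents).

Answer: DISPENSED after coin 1, change 0

Derivation:
Price: 25¢
Coin 1 (quarter, 25¢): balance = 25¢
  → balance >= price → DISPENSE, change = 25 - 25 = 0¢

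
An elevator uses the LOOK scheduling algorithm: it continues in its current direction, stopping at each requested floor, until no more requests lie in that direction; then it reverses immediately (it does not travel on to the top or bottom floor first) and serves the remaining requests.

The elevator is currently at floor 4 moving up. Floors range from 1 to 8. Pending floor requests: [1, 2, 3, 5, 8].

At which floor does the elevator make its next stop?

Current floor: 4, direction: up
Requests above: [5, 8]
Requests below: [1, 2, 3]
Moving up and requests lie above → nearest above is min([5, 8]) = 5

Answer: 5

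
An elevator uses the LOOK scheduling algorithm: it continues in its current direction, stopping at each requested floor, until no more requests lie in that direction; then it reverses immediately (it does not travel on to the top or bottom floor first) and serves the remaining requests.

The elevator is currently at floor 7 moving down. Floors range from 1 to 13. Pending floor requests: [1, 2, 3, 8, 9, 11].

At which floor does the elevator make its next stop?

Current floor: 7, direction: down
Requests above: [8, 9, 11]
Requests below: [1, 2, 3]
Moving down and requests lie below → nearest below is max([1, 2, 3]) = 3

Answer: 3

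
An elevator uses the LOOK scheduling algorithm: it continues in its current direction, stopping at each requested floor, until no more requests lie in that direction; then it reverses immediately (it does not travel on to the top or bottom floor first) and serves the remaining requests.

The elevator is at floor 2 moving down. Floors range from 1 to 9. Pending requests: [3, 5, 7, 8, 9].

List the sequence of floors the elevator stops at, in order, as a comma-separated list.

Answer: 3, 5, 7, 8, 9

Derivation:
Current: 2, moving DOWN
Serve below first (descending): []
Then reverse, serve above (ascending): [3, 5, 7, 8, 9]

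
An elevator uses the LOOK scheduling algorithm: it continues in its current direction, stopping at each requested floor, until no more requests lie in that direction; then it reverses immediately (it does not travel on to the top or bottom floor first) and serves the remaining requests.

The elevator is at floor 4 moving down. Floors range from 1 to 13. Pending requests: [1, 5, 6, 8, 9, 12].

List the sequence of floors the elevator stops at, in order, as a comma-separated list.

Current: 4, moving DOWN
Serve below first (descending): [1]
Then reverse, serve above (ascending): [5, 6, 8, 9, 12]

Answer: 1, 5, 6, 8, 9, 12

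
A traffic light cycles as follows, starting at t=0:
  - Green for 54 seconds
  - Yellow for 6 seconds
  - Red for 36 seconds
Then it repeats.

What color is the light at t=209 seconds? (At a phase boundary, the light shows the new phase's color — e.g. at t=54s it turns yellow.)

Cycle length = 54 + 6 + 36 = 96s
t = 209, phase_t = 209 mod 96 = 17
17 < 54 (green end) → GREEN

Answer: green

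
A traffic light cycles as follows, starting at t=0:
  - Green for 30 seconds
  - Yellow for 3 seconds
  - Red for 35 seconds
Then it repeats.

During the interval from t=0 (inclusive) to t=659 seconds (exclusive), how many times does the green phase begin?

Cycle = 30+3+35 = 68s
green phase starts at t = k*68 + 0 for k=0,1,2,...
Need k*68+0 < 659 → k < 9.691
k ∈ {0, ..., 9} → 10 starts

Answer: 10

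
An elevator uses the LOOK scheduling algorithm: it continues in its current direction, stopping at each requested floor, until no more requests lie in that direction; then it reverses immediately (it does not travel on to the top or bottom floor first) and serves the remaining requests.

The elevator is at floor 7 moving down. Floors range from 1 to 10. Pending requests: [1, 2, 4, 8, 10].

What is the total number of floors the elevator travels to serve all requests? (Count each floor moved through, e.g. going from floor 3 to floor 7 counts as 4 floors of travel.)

Answer: 15

Derivation:
Start at floor 7 moving down, LOOK stop order: [4, 2, 1, 8, 10]
  7 → 4: |4-7| = 3, total = 3
  4 → 2: |2-4| = 2, total = 5
  2 → 1: |1-2| = 1, total = 6
  1 → 8: |8-1| = 7, total = 13
  8 → 10: |10-8| = 2, total = 15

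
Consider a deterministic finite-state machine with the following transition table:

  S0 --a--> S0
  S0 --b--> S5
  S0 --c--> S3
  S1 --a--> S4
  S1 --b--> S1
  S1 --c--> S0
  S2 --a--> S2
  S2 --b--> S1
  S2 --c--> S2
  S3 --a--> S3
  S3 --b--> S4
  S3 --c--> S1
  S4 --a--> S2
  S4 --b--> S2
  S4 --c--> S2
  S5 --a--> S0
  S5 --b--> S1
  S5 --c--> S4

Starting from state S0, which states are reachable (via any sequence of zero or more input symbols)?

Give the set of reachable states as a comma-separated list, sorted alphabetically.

Answer: S0, S1, S2, S3, S4, S5

Derivation:
BFS from S0:
  visit S0: S0--a-->S0 (seen), S0--b-->S5 (new), S0--c-->S3 (new)
  visit S5: S5--a-->S0 (seen), S5--b-->S1 (new), S5--c-->S4 (new)
  visit S3: S3--a-->S3 (seen), S3--b-->S4 (seen), S3--c-->S1 (seen)
  visit S1: S1--a-->S4 (seen), S1--b-->S1 (seen), S1--c-->S0 (seen)
  visit S4: S4--a-->S2 (new), S4--b-->S2 (seen), S4--c-->S2 (seen)
  visit S2: S2--a-->S2 (seen), S2--b-->S1 (seen), S2--c-->S2 (seen)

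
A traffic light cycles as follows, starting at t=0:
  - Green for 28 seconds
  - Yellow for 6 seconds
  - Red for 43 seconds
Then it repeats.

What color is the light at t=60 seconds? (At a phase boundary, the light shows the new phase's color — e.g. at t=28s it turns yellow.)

Answer: red

Derivation:
Cycle length = 28 + 6 + 43 = 77s
t = 60, phase_t = 60 mod 77 = 60
60 >= 34 → RED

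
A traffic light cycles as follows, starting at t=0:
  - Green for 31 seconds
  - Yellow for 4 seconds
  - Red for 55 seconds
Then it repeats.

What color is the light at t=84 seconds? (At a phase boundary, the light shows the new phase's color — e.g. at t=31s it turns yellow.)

Answer: red

Derivation:
Cycle length = 31 + 4 + 55 = 90s
t = 84, phase_t = 84 mod 90 = 84
84 >= 35 → RED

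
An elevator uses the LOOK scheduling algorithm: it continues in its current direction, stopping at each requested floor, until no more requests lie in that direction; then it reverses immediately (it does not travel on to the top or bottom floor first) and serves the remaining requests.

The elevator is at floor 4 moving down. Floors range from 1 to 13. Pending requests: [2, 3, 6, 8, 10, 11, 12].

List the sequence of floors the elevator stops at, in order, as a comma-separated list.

Current: 4, moving DOWN
Serve below first (descending): [3, 2]
Then reverse, serve above (ascending): [6, 8, 10, 11, 12]

Answer: 3, 2, 6, 8, 10, 11, 12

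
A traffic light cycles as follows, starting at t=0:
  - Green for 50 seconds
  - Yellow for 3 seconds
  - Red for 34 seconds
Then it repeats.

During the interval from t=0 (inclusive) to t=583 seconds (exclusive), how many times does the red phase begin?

Answer: 7

Derivation:
Cycle = 50+3+34 = 87s
red phase starts at t = k*87 + 53 for k=0,1,2,...
Need k*87+53 < 583 → k < 6.092
k ∈ {0, ..., 6} → 7 starts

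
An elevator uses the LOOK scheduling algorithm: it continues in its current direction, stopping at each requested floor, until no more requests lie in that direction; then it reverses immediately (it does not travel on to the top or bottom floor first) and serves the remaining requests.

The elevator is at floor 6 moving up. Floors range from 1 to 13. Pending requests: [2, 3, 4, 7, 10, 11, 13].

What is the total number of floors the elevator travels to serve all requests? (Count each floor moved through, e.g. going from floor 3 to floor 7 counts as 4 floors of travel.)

Answer: 18

Derivation:
Start at floor 6 moving up, LOOK stop order: [7, 10, 11, 13, 4, 3, 2]
  6 → 7: |7-6| = 1, total = 1
  7 → 10: |10-7| = 3, total = 4
  10 → 11: |11-10| = 1, total = 5
  11 → 13: |13-11| = 2, total = 7
  13 → 4: |4-13| = 9, total = 16
  4 → 3: |3-4| = 1, total = 17
  3 → 2: |2-3| = 1, total = 18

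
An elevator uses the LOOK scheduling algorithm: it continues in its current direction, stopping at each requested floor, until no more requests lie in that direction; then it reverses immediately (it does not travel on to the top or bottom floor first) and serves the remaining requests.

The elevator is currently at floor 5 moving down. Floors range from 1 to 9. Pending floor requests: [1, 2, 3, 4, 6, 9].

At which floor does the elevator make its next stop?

Current floor: 5, direction: down
Requests above: [6, 9]
Requests below: [1, 2, 3, 4]
Moving down and requests lie below → nearest below is max([1, 2, 3, 4]) = 4

Answer: 4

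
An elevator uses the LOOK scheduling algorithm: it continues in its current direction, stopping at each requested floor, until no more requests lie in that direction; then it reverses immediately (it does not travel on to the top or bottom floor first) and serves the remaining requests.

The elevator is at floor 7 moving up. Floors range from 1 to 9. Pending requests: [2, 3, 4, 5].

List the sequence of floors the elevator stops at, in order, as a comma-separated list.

Current: 7, moving UP
Serve above first (ascending): []
Then reverse, serve below (descending): [5, 4, 3, 2]

Answer: 5, 4, 3, 2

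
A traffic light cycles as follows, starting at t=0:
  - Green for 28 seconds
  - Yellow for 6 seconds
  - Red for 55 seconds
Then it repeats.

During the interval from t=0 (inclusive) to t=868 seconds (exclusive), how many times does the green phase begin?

Answer: 10

Derivation:
Cycle = 28+6+55 = 89s
green phase starts at t = k*89 + 0 for k=0,1,2,...
Need k*89+0 < 868 → k < 9.753
k ∈ {0, ..., 9} → 10 starts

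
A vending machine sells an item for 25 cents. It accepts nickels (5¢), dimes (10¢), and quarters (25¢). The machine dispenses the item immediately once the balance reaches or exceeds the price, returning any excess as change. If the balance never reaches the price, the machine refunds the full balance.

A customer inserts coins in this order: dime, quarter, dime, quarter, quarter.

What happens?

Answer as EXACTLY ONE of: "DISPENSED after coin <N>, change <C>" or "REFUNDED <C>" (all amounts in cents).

Answer: DISPENSED after coin 2, change 10

Derivation:
Price: 25¢
Coin 1 (dime, 10¢): balance = 10¢
Coin 2 (quarter, 25¢): balance = 35¢
  → balance >= price → DISPENSE, change = 35 - 25 = 10¢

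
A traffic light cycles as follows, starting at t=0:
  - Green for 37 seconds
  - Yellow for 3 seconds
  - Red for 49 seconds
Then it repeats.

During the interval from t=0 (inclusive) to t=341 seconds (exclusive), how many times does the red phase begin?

Answer: 4

Derivation:
Cycle = 37+3+49 = 89s
red phase starts at t = k*89 + 40 for k=0,1,2,...
Need k*89+40 < 341 → k < 3.382
k ∈ {0, ..., 3} → 4 starts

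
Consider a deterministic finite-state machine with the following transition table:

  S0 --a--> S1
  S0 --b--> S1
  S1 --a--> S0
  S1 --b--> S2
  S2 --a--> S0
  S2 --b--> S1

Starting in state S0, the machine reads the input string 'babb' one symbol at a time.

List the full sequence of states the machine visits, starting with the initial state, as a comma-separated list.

Answer: S0, S1, S0, S1, S2

Derivation:
Start: S0
  read 'b': S0 --b--> S1
  read 'a': S1 --a--> S0
  read 'b': S0 --b--> S1
  read 'b': S1 --b--> S2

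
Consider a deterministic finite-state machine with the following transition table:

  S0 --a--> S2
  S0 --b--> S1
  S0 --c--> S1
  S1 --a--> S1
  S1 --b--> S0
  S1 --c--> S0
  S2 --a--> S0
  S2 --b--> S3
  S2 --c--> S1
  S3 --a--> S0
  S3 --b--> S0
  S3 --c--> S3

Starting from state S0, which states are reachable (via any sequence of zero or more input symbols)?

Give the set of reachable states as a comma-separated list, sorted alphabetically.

BFS from S0:
  visit S0: S0--a-->S2 (new), S0--b-->S1 (new), S0--c-->S1 (seen)
  visit S2: S2--a-->S0 (seen), S2--b-->S3 (new), S2--c-->S1 (seen)
  visit S1: S1--a-->S1 (seen), S1--b-->S0 (seen), S1--c-->S0 (seen)
  visit S3: S3--a-->S0 (seen), S3--b-->S0 (seen), S3--c-->S3 (seen)

Answer: S0, S1, S2, S3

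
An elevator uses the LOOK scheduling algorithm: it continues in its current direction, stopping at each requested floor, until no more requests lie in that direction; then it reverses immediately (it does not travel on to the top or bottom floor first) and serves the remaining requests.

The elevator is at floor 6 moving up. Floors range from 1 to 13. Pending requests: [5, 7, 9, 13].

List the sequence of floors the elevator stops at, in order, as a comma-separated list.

Current: 6, moving UP
Serve above first (ascending): [7, 9, 13]
Then reverse, serve below (descending): [5]

Answer: 7, 9, 13, 5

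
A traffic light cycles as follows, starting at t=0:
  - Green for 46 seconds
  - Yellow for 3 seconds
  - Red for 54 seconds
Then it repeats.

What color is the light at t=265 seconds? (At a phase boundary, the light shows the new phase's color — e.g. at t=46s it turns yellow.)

Cycle length = 46 + 3 + 54 = 103s
t = 265, phase_t = 265 mod 103 = 59
59 >= 49 → RED

Answer: red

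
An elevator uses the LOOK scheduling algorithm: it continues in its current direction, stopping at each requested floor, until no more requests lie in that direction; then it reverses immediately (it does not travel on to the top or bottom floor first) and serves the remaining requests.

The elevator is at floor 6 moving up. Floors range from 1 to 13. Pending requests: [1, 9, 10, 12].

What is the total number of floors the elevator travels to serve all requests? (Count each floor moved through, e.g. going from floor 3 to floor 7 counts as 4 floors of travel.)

Answer: 17

Derivation:
Start at floor 6 moving up, LOOK stop order: [9, 10, 12, 1]
  6 → 9: |9-6| = 3, total = 3
  9 → 10: |10-9| = 1, total = 4
  10 → 12: |12-10| = 2, total = 6
  12 → 1: |1-12| = 11, total = 17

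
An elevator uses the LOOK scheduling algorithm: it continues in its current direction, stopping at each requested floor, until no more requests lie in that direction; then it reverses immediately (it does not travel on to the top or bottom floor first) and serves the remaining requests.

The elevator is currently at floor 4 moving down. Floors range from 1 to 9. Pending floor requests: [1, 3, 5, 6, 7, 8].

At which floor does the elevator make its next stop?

Current floor: 4, direction: down
Requests above: [5, 6, 7, 8]
Requests below: [1, 3]
Moving down and requests lie below → nearest below is max([1, 3]) = 3

Answer: 3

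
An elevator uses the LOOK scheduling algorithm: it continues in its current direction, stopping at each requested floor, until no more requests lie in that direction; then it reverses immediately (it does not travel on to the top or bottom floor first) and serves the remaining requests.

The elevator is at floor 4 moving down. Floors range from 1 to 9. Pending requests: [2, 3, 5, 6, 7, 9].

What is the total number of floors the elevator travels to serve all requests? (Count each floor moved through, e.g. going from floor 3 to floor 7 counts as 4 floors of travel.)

Answer: 9

Derivation:
Start at floor 4 moving down, LOOK stop order: [3, 2, 5, 6, 7, 9]
  4 → 3: |3-4| = 1, total = 1
  3 → 2: |2-3| = 1, total = 2
  2 → 5: |5-2| = 3, total = 5
  5 → 6: |6-5| = 1, total = 6
  6 → 7: |7-6| = 1, total = 7
  7 → 9: |9-7| = 2, total = 9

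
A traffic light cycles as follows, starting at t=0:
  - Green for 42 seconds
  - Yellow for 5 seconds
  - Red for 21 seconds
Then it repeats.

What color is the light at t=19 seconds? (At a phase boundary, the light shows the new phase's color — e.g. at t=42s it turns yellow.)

Cycle length = 42 + 5 + 21 = 68s
t = 19, phase_t = 19 mod 68 = 19
19 < 42 (green end) → GREEN

Answer: green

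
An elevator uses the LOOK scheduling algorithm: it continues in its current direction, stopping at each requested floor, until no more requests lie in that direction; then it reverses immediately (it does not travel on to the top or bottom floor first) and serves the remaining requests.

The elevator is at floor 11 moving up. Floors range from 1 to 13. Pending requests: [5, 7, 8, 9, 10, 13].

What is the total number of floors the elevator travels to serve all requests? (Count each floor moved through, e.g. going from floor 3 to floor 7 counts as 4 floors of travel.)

Answer: 10

Derivation:
Start at floor 11 moving up, LOOK stop order: [13, 10, 9, 8, 7, 5]
  11 → 13: |13-11| = 2, total = 2
  13 → 10: |10-13| = 3, total = 5
  10 → 9: |9-10| = 1, total = 6
  9 → 8: |8-9| = 1, total = 7
  8 → 7: |7-8| = 1, total = 8
  7 → 5: |5-7| = 2, total = 10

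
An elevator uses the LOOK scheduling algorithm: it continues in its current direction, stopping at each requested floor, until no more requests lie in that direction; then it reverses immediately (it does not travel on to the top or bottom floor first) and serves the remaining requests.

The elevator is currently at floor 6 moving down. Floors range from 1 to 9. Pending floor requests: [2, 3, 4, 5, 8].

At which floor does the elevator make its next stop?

Current floor: 6, direction: down
Requests above: [8]
Requests below: [2, 3, 4, 5]
Moving down and requests lie below → nearest below is max([2, 3, 4, 5]) = 5

Answer: 5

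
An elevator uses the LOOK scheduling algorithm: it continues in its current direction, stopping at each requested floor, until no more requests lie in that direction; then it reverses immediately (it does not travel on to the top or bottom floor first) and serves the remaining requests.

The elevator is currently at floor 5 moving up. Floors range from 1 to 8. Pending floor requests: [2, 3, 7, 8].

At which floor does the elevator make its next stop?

Answer: 7

Derivation:
Current floor: 5, direction: up
Requests above: [7, 8]
Requests below: [2, 3]
Moving up and requests lie above → nearest above is min([7, 8]) = 7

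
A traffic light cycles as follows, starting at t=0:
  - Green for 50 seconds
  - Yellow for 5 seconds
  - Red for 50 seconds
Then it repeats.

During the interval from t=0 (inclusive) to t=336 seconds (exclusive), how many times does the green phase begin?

Cycle = 50+5+50 = 105s
green phase starts at t = k*105 + 0 for k=0,1,2,...
Need k*105+0 < 336 → k < 3.200
k ∈ {0, ..., 3} → 4 starts

Answer: 4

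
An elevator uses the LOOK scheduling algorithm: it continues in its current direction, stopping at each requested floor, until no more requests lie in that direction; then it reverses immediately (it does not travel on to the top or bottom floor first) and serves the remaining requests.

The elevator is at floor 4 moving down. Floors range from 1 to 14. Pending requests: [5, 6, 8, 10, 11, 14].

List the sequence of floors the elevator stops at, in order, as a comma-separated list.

Answer: 5, 6, 8, 10, 11, 14

Derivation:
Current: 4, moving DOWN
Serve below first (descending): []
Then reverse, serve above (ascending): [5, 6, 8, 10, 11, 14]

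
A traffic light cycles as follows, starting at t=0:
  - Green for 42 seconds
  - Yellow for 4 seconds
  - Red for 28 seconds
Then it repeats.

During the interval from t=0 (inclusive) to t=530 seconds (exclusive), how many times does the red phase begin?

Cycle = 42+4+28 = 74s
red phase starts at t = k*74 + 46 for k=0,1,2,...
Need k*74+46 < 530 → k < 6.541
k ∈ {0, ..., 6} → 7 starts

Answer: 7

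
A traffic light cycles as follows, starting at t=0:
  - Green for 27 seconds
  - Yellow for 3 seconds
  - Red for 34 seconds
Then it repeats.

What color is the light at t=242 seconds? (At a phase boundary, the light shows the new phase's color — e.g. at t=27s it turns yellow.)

Cycle length = 27 + 3 + 34 = 64s
t = 242, phase_t = 242 mod 64 = 50
50 >= 30 → RED

Answer: red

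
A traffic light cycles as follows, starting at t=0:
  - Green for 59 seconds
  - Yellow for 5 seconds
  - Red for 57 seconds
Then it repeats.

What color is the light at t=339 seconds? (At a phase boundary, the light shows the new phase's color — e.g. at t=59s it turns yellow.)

Answer: red

Derivation:
Cycle length = 59 + 5 + 57 = 121s
t = 339, phase_t = 339 mod 121 = 97
97 >= 64 → RED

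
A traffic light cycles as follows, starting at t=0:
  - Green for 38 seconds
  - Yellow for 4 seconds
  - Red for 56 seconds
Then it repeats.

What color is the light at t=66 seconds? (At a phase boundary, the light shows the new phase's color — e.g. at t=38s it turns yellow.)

Cycle length = 38 + 4 + 56 = 98s
t = 66, phase_t = 66 mod 98 = 66
66 >= 42 → RED

Answer: red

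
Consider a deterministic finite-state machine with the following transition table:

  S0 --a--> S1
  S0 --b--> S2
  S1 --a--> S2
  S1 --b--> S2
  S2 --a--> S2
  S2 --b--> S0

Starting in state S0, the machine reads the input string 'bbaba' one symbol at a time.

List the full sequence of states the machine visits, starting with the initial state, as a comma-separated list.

Answer: S0, S2, S0, S1, S2, S2

Derivation:
Start: S0
  read 'b': S0 --b--> S2
  read 'b': S2 --b--> S0
  read 'a': S0 --a--> S1
  read 'b': S1 --b--> S2
  read 'a': S2 --a--> S2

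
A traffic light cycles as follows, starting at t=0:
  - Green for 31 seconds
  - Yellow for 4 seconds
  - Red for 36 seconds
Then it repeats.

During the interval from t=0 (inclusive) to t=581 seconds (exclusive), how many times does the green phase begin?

Answer: 9

Derivation:
Cycle = 31+4+36 = 71s
green phase starts at t = k*71 + 0 for k=0,1,2,...
Need k*71+0 < 581 → k < 8.183
k ∈ {0, ..., 8} → 9 starts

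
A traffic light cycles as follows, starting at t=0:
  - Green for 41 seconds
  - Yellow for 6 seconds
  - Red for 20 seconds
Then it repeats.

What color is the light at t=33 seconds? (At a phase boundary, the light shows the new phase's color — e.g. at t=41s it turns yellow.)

Answer: green

Derivation:
Cycle length = 41 + 6 + 20 = 67s
t = 33, phase_t = 33 mod 67 = 33
33 < 41 (green end) → GREEN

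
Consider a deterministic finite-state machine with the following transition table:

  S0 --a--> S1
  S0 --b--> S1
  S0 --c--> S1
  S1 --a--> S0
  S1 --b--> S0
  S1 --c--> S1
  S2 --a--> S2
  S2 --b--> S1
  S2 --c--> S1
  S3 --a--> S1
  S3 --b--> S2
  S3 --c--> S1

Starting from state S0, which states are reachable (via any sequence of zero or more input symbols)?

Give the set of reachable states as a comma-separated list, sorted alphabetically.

BFS from S0:
  visit S0: S0--a-->S1 (new), S0--b-->S1 (seen), S0--c-->S1 (seen)
  visit S1: S1--a-->S0 (seen), S1--b-->S0 (seen), S1--c-->S1 (seen)

Answer: S0, S1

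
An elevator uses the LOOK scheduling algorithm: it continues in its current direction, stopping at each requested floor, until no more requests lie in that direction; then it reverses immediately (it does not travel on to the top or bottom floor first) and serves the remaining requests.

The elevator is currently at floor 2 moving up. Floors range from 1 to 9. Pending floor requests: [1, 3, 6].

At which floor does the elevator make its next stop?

Answer: 3

Derivation:
Current floor: 2, direction: up
Requests above: [3, 6]
Requests below: [1]
Moving up and requests lie above → nearest above is min([3, 6]) = 3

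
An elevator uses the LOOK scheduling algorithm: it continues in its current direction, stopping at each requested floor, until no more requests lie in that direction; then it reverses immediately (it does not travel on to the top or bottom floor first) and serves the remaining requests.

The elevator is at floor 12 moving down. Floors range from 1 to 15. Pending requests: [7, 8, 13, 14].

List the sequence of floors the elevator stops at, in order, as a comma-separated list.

Current: 12, moving DOWN
Serve below first (descending): [8, 7]
Then reverse, serve above (ascending): [13, 14]

Answer: 8, 7, 13, 14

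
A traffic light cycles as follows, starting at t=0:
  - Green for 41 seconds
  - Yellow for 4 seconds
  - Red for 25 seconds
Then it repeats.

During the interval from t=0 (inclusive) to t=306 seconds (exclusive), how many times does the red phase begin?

Answer: 4

Derivation:
Cycle = 41+4+25 = 70s
red phase starts at t = k*70 + 45 for k=0,1,2,...
Need k*70+45 < 306 → k < 3.729
k ∈ {0, ..., 3} → 4 starts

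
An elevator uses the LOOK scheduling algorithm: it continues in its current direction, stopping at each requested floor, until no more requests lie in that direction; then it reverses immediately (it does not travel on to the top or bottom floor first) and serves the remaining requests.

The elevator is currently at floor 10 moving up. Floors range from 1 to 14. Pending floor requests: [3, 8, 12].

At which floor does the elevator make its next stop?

Answer: 12

Derivation:
Current floor: 10, direction: up
Requests above: [12]
Requests below: [3, 8]
Moving up and requests lie above → nearest above is min([12]) = 12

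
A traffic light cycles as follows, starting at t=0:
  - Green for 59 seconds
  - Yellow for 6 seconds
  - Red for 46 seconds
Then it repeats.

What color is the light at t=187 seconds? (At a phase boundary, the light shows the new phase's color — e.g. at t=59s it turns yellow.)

Cycle length = 59 + 6 + 46 = 111s
t = 187, phase_t = 187 mod 111 = 76
76 >= 65 → RED

Answer: red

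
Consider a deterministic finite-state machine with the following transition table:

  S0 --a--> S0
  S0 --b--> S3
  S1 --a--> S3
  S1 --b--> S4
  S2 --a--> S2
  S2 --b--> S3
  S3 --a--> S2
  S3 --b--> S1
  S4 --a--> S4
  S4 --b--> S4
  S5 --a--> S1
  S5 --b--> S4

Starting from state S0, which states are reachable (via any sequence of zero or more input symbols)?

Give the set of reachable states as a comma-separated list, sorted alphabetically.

Answer: S0, S1, S2, S3, S4

Derivation:
BFS from S0:
  visit S0: S0--a-->S0 (seen), S0--b-->S3 (new)
  visit S3: S3--a-->S2 (new), S3--b-->S1 (new)
  visit S2: S2--a-->S2 (seen), S2--b-->S3 (seen)
  visit S1: S1--a-->S3 (seen), S1--b-->S4 (new)
  visit S4: S4--a-->S4 (seen), S4--b-->S4 (seen)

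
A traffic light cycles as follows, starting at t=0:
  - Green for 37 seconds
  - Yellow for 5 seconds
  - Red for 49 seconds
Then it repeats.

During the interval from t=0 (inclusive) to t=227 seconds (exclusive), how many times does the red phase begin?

Cycle = 37+5+49 = 91s
red phase starts at t = k*91 + 42 for k=0,1,2,...
Need k*91+42 < 227 → k < 2.033
k ∈ {0, ..., 2} → 3 starts

Answer: 3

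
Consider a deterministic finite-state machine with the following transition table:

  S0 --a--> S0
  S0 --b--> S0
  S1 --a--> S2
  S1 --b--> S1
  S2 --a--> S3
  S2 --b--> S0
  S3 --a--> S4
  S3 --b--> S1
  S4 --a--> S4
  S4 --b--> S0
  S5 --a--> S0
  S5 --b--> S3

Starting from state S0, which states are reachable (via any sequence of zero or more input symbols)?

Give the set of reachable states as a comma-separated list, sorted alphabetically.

Answer: S0

Derivation:
BFS from S0:
  visit S0: S0--a-->S0 (seen), S0--b-->S0 (seen)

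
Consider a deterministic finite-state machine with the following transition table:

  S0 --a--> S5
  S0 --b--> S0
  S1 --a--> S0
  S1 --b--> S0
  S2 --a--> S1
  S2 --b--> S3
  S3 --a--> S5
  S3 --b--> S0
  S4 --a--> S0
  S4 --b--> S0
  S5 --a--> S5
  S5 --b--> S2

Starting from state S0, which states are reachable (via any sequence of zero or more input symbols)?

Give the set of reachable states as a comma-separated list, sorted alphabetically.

BFS from S0:
  visit S0: S0--a-->S5 (new), S0--b-->S0 (seen)
  visit S5: S5--a-->S5 (seen), S5--b-->S2 (new)
  visit S2: S2--a-->S1 (new), S2--b-->S3 (new)
  visit S1: S1--a-->S0 (seen), S1--b-->S0 (seen)
  visit S3: S3--a-->S5 (seen), S3--b-->S0 (seen)

Answer: S0, S1, S2, S3, S5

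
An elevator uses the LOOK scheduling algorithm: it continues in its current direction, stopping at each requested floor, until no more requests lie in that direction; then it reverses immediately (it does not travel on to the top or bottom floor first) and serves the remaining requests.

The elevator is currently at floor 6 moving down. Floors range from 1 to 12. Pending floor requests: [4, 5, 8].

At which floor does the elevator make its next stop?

Answer: 5

Derivation:
Current floor: 6, direction: down
Requests above: [8]
Requests below: [4, 5]
Moving down and requests lie below → nearest below is max([4, 5]) = 5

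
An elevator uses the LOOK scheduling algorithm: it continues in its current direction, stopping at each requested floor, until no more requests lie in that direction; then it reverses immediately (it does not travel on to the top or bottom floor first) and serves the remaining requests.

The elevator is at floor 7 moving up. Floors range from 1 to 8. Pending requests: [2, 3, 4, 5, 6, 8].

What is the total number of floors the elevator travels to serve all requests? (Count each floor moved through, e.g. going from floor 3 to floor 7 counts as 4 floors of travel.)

Start at floor 7 moving up, LOOK stop order: [8, 6, 5, 4, 3, 2]
  7 → 8: |8-7| = 1, total = 1
  8 → 6: |6-8| = 2, total = 3
  6 → 5: |5-6| = 1, total = 4
  5 → 4: |4-5| = 1, total = 5
  4 → 3: |3-4| = 1, total = 6
  3 → 2: |2-3| = 1, total = 7

Answer: 7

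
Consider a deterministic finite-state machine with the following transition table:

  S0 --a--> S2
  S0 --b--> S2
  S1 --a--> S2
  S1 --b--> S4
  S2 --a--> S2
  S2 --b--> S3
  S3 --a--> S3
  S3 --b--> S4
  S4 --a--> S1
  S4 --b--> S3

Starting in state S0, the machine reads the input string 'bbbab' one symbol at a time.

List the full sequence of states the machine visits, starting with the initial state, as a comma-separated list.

Answer: S0, S2, S3, S4, S1, S4

Derivation:
Start: S0
  read 'b': S0 --b--> S2
  read 'b': S2 --b--> S3
  read 'b': S3 --b--> S4
  read 'a': S4 --a--> S1
  read 'b': S1 --b--> S4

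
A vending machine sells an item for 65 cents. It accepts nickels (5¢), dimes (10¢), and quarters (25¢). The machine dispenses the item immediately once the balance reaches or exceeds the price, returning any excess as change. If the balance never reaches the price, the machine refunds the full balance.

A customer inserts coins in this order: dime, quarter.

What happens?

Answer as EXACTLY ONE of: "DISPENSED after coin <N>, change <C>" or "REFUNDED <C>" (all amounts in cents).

Answer: REFUNDED 35

Derivation:
Price: 65¢
Coin 1 (dime, 10¢): balance = 10¢
Coin 2 (quarter, 25¢): balance = 35¢
All coins inserted, balance 35¢ < price 65¢ → REFUND 35¢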